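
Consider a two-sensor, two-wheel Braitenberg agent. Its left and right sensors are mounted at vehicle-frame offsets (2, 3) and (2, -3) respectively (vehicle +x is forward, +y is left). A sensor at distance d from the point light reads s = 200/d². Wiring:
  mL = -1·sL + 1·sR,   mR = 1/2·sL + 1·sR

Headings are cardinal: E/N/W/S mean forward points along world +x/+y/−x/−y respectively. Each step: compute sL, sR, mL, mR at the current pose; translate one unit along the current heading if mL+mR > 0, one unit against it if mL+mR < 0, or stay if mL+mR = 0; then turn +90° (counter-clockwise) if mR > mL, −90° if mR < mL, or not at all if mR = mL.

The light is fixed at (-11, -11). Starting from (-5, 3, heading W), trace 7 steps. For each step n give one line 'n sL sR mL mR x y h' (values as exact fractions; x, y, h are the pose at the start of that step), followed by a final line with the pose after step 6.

n=0: pose=(-5,3,W); sL=200/137, sR=40/61; mL=-6720/8357, mR=11580/8357; mL+mR=4860/8357 → advance +1; mR−mL=300/137 → turn +1·90°
n=1: pose=(-6,3,S); sL=25/26, sR=50/37; mL=375/962, mR=3525/1924; mL+mR=4275/1924 → advance +1; mR−mL=75/52 → turn +1·90°
n=2: pose=(-6,2,E); sL=40/61, sR=200/149; mL=6240/9089, mR=15180/9089; mL+mR=21420/9089 → advance +1; mR−mL=60/61 → turn +1·90°
n=3: pose=(-5,2,N); sL=100/117, sR=100/153; mL=-400/1989, mR=2150/1989; mL+mR=1750/1989 → advance +1; mR−mL=50/39 → turn +1·90°
n=4: pose=(-5,3,W); sL=200/137, sR=40/61; mL=-6720/8357, mR=11580/8357; mL+mR=4860/8357 → advance +1; mR−mL=300/137 → turn +1·90°
n=5: pose=(-6,3,S); sL=25/26, sR=50/37; mL=375/962, mR=3525/1924; mL+mR=4275/1924 → advance +1; mR−mL=75/52 → turn +1·90°
n=6: pose=(-6,2,E); sL=40/61, sR=200/149; mL=6240/9089, mR=15180/9089; mL+mR=21420/9089 → advance +1; mR−mL=60/61 → turn +1·90°

0 200/137 40/61 -6720/8357 11580/8357 -5 3 W
1 25/26 50/37 375/962 3525/1924 -6 3 S
2 40/61 200/149 6240/9089 15180/9089 -6 2 E
3 100/117 100/153 -400/1989 2150/1989 -5 2 N
4 200/137 40/61 -6720/8357 11580/8357 -5 3 W
5 25/26 50/37 375/962 3525/1924 -6 3 S
6 40/61 200/149 6240/9089 15180/9089 -6 2 E
final -5 2 N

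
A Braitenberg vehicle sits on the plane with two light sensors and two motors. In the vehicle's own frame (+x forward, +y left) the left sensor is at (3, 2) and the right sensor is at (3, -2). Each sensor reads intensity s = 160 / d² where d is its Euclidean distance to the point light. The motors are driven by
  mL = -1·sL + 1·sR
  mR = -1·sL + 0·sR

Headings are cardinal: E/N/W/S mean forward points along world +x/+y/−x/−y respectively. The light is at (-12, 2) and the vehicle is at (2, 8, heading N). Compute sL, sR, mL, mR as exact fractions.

32/45 160/337 -3584/15165 -32/45

left sensor world pos  = (0, 11); dL² = 225
right sensor world pos = (4, 11); dR² = 337
sL = 160/225 = 32/45
sR = 160/337 = 160/337
mL = -1·sL + 1·sR = -3584/15165
mR = -1·sL + 0·sR = -32/45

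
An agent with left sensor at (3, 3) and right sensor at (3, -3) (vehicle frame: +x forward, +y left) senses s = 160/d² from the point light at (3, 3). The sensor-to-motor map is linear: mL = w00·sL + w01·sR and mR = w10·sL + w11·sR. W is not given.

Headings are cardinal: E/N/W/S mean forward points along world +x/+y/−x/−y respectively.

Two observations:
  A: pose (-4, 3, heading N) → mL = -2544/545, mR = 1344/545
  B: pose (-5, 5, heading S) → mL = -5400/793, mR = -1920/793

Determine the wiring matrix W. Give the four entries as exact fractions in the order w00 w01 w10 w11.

-1 -1/2 -1/2 1/2

obs A: pose=(-4,3,N) → sL=160/109, sR=32/5, mL=-2544/545, mR=1344/545
obs B: pose=(-5,5,S) → sL=80/13, sR=80/61, mL=-5400/793, mR=-1920/793
sensor matrix S = [[160/109, 32/5], [80/13, 80/61]]; det S = -3237888/86437
solve [mL_A; mL_B] = S·[w00; w01] and [mR_A; mR_B] = S·[w10; w11]:
  w00 = -1, w01 = -1/2, w10 = -1/2, w11 = 1/2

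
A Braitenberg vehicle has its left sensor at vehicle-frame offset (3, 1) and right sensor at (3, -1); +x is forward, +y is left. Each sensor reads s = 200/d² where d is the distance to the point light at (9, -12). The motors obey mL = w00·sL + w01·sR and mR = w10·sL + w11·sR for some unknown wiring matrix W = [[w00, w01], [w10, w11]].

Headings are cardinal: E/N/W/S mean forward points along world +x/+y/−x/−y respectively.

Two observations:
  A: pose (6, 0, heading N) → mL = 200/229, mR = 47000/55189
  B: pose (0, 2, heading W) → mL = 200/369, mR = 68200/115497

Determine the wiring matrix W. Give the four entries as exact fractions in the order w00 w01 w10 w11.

0 1 1/2 1/2

obs A: pose=(6,0,N) → sL=200/241, sR=200/229, mL=200/229, mR=47000/55189
obs B: pose=(0,2,W) → sL=200/313, sR=200/369, mL=200/369, mR=68200/115497
sensor matrix S = [[200/241, 200/229], [200/313, 200/369]]; det S = -690080000/6374163933
solve [mL_A; mL_B] = S·[w00; w01] and [mR_A; mR_B] = S·[w10; w11]:
  w00 = 0, w01 = 1, w10 = 1/2, w11 = 1/2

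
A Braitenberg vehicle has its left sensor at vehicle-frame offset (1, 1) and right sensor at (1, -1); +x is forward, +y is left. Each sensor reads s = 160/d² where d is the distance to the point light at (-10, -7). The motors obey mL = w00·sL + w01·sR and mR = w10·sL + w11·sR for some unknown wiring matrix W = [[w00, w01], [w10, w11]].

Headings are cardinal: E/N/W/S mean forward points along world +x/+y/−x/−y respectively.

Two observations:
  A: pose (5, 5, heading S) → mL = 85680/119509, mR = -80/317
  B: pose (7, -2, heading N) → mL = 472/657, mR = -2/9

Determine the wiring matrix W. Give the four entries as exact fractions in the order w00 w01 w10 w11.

obs A: pose=(5,5,S) → sL=160/377, sR=160/317, mL=85680/119509, mR=-80/317
obs B: pose=(7,-2,N) → sL=40/73, sR=4/9, mL=472/657, mR=-2/9
sensor matrix S = [[160/377, 160/317], [40/73, 4/9]]; det S = -6904960/78517413
solve [mL_A; mL_B] = S·[w00; w01] and [mR_A; mR_B] = S·[w10; w11]:
  w00 = 1/2, w01 = 1, w10 = 0, w11 = -1/2

1/2 1 0 -1/2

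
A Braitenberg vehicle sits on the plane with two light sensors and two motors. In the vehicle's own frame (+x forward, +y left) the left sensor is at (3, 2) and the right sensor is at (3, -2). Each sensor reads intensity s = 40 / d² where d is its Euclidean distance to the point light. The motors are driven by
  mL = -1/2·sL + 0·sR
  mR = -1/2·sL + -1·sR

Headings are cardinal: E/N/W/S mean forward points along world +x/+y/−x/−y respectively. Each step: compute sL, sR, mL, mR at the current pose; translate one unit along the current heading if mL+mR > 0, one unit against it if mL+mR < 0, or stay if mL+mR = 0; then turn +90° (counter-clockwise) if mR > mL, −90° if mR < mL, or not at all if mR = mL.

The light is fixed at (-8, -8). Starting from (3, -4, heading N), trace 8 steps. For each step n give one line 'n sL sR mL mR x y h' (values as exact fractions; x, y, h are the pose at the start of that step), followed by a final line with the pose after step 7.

n=0: pose=(3,-4,N); sL=4/13, sR=20/109; mL=-2/13, mR=-478/1417; mL+mR=-696/1417 → advance -1; mR−mL=-20/109 → turn -1·90°
n=1: pose=(3,-5,E); sL=40/221, sR=40/197; mL=-20/221, mR=-12780/43537; mL+mR=-16720/43537 → advance -1; mR−mL=-40/197 → turn -1·90°
n=2: pose=(2,-5,S); sL=5/18, sR=5/8; mL=-5/36, mR=-55/72; mL+mR=-65/72 → advance -1; mR−mL=-5/8 → turn -1·90°
n=3: pose=(2,-4,W); sL=40/53, sR=8/17; mL=-20/53, mR=-764/901; mL+mR=-1104/901 → advance -1; mR−mL=-8/17 → turn -1·90°
n=4: pose=(3,-4,N); sL=4/13, sR=20/109; mL=-2/13, mR=-478/1417; mL+mR=-696/1417 → advance -1; mR−mL=-20/109 → turn -1·90°
n=5: pose=(3,-5,E); sL=40/221, sR=40/197; mL=-20/221, mR=-12780/43537; mL+mR=-16720/43537 → advance -1; mR−mL=-40/197 → turn -1·90°
n=6: pose=(2,-5,S); sL=5/18, sR=5/8; mL=-5/36, mR=-55/72; mL+mR=-65/72 → advance -1; mR−mL=-5/8 → turn -1·90°
n=7: pose=(2,-4,W); sL=40/53, sR=8/17; mL=-20/53, mR=-764/901; mL+mR=-1104/901 → advance -1; mR−mL=-8/17 → turn -1·90°

0 4/13 20/109 -2/13 -478/1417 3 -4 N
1 40/221 40/197 -20/221 -12780/43537 3 -5 E
2 5/18 5/8 -5/36 -55/72 2 -5 S
3 40/53 8/17 -20/53 -764/901 2 -4 W
4 4/13 20/109 -2/13 -478/1417 3 -4 N
5 40/221 40/197 -20/221 -12780/43537 3 -5 E
6 5/18 5/8 -5/36 -55/72 2 -5 S
7 40/53 8/17 -20/53 -764/901 2 -4 W
final 3 -4 N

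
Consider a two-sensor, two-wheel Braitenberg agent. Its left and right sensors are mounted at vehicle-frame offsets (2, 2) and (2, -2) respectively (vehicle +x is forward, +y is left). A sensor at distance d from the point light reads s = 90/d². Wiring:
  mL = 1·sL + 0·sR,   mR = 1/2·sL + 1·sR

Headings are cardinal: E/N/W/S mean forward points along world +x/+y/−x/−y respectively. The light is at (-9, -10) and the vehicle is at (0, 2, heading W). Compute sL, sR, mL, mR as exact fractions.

left sensor world pos  = (-2, 0); dL² = 149
right sensor world pos = (-2, 4); dR² = 245
sL = 90/149 = 90/149
sR = 90/245 = 18/49
mL = 1·sL + 0·sR = 90/149
mR = 1/2·sL + 1·sR = 4887/7301

90/149 18/49 90/149 4887/7301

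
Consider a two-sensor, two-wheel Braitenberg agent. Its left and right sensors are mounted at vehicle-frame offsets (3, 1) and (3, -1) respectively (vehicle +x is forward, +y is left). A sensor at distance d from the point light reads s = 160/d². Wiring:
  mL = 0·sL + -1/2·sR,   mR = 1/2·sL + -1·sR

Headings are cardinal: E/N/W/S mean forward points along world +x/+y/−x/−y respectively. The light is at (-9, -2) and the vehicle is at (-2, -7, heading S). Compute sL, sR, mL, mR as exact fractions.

left sensor world pos  = (-1, -10); dL² = 128
right sensor world pos = (-3, -10); dR² = 100
sL = 160/128 = 5/4
sR = 160/100 = 8/5
mL = 0·sL + -1/2·sR = -4/5
mR = 1/2·sL + -1·sR = -39/40

5/4 8/5 -4/5 -39/40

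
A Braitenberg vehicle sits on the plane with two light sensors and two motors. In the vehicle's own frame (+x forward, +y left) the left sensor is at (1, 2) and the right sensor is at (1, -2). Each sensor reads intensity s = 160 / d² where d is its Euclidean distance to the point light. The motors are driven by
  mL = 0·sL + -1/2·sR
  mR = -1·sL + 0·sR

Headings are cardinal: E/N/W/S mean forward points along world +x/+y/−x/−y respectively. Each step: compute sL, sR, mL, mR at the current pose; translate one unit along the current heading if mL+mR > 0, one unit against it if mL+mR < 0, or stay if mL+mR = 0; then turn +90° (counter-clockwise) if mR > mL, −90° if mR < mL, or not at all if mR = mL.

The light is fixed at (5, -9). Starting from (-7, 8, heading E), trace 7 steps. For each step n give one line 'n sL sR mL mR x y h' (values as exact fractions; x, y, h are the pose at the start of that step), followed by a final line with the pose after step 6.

n=0: pose=(-7,8,E); sL=80/241, sR=80/173; mL=-40/173, mR=-80/241; mL+mR=-23480/41693 → advance -1; mR−mL=-4200/41693 → turn -1·90°
n=1: pose=(-8,8,S); sL=160/377, sR=160/481; mL=-80/481, mR=-160/377; mL+mR=-8240/13949 → advance -1; mR−mL=-3600/13949 → turn -1·90°
n=2: pose=(-8,9,W); sL=40/113, sR=40/149; mL=-20/149, mR=-40/113; mL+mR=-8220/16837 → advance -1; mR−mL=-3700/16837 → turn -1·90°
n=3: pose=(-7,9,N); sL=160/557, sR=160/461; mL=-80/461, mR=-160/557; mL+mR=-118320/256777 → advance -1; mR−mL=-29200/256777 → turn -1·90°
n=4: pose=(-7,8,E); sL=80/241, sR=80/173; mL=-40/173, mR=-80/241; mL+mR=-23480/41693 → advance -1; mR−mL=-4200/41693 → turn -1·90°
n=5: pose=(-8,8,S); sL=160/377, sR=160/481; mL=-80/481, mR=-160/377; mL+mR=-8240/13949 → advance -1; mR−mL=-3600/13949 → turn -1·90°
n=6: pose=(-8,9,W); sL=40/113, sR=40/149; mL=-20/149, mR=-40/113; mL+mR=-8220/16837 → advance -1; mR−mL=-3700/16837 → turn -1·90°

0 80/241 80/173 -40/173 -80/241 -7 8 E
1 160/377 160/481 -80/481 -160/377 -8 8 S
2 40/113 40/149 -20/149 -40/113 -8 9 W
3 160/557 160/461 -80/461 -160/557 -7 9 N
4 80/241 80/173 -40/173 -80/241 -7 8 E
5 160/377 160/481 -80/481 -160/377 -8 8 S
6 40/113 40/149 -20/149 -40/113 -8 9 W
final -7 9 N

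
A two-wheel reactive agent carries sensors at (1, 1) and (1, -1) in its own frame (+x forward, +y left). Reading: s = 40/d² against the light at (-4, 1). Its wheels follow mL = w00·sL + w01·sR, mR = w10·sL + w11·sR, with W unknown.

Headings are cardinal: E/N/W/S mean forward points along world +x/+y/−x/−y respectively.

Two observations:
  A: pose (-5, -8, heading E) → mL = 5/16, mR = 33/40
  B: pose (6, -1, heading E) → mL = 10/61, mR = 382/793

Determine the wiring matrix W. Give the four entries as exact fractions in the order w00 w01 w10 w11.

1/2 0 1 1/2

obs A: pose=(-5,-8,E) → sL=5/8, sR=2/5, mL=5/16, mR=33/40
obs B: pose=(6,-1,E) → sL=20/61, sR=4/13, mL=10/61, mR=382/793
sensor matrix S = [[5/8, 2/5], [20/61, 4/13]]; det S = 97/1586
solve [mL_A; mL_B] = S·[w00; w01] and [mR_A; mR_B] = S·[w10; w11]:
  w00 = 1/2, w01 = 0, w10 = 1, w11 = 1/2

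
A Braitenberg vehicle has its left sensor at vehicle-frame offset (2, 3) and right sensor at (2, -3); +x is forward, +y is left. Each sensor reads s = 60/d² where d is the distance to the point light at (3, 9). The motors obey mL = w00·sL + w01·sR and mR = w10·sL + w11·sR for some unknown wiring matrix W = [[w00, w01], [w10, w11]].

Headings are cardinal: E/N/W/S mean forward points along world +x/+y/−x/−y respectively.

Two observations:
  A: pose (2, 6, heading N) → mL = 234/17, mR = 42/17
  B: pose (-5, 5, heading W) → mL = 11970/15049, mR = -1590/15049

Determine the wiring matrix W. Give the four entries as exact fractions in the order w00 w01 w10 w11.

obs A: pose=(2,6,N) → sL=60/17, sR=12, mL=234/17, mR=42/17
obs B: pose=(-5,5,W) → sL=60/149, sR=60/101, mL=11970/15049, mR=-1590/15049
sensor matrix S = [[60/17, 12], [60/149, 60/101]]; det S = -699840/255833
solve [mL_A; mL_B] = S·[w00; w01] and [mR_A; mR_B] = S·[w10; w11]:
  w00 = 1/2, w01 = 1, w10 = -1, w11 = 1/2

1/2 1 -1 1/2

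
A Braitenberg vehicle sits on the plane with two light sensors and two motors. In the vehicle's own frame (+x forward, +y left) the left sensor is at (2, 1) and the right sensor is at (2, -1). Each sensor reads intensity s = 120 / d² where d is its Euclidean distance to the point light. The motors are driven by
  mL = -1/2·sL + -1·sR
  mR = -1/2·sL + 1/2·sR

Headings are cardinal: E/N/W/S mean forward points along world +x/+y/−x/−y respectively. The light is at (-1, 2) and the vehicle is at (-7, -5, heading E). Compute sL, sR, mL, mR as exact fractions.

left sensor world pos  = (-5, -4); dL² = 52
right sensor world pos = (-5, -6); dR² = 80
sL = 120/52 = 30/13
sR = 120/80 = 3/2
mL = -1/2·sL + -1·sR = -69/26
mR = -1/2·sL + 1/2·sR = -21/52

30/13 3/2 -69/26 -21/52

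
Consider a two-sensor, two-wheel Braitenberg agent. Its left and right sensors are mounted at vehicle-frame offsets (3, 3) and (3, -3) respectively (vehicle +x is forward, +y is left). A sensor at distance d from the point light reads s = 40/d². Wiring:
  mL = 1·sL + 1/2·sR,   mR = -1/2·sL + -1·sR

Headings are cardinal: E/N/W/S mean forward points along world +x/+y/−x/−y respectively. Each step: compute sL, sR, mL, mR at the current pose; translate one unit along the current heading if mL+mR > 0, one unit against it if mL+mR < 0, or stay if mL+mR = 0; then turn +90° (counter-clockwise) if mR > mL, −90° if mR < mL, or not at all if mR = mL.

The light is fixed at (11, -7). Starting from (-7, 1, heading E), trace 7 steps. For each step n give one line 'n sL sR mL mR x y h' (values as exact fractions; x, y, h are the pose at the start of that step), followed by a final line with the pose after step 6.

0 20/173 4/25 846/4325 -942/4325 -7 1 E
1 40/281 40/509 25980/143029 -21420/143029 -8 1 S
2 2/25 5/73 417/3650 -198/1825 -8 0 W
3 40/629 40/389 28140/244681 -32940/244681 -9 0 N
4 4/37 20/149 966/5513 -1038/5513 -9 -1 E
5 40/333 8/117 668/4329 -556/4329 -10 -1 S
6 2/29 1/16 93/928 -45/464 -10 -2 W
final -11 -2 N

n=0: pose=(-7,1,E); sL=20/173, sR=4/25; mL=846/4325, mR=-942/4325; mL+mR=-96/4325 → advance -1; mR−mL=-1788/4325 → turn -1·90°
n=1: pose=(-8,1,S); sL=40/281, sR=40/509; mL=25980/143029, mR=-21420/143029; mL+mR=4560/143029 → advance +1; mR−mL=-47400/143029 → turn -1·90°
n=2: pose=(-8,0,W); sL=2/25, sR=5/73; mL=417/3650, mR=-198/1825; mL+mR=21/3650 → advance +1; mR−mL=-813/3650 → turn -1·90°
n=3: pose=(-9,0,N); sL=40/629, sR=40/389; mL=28140/244681, mR=-32940/244681; mL+mR=-4800/244681 → advance -1; mR−mL=-61080/244681 → turn -1·90°
n=4: pose=(-9,-1,E); sL=4/37, sR=20/149; mL=966/5513, mR=-1038/5513; mL+mR=-72/5513 → advance -1; mR−mL=-2004/5513 → turn -1·90°
n=5: pose=(-10,-1,S); sL=40/333, sR=8/117; mL=668/4329, mR=-556/4329; mL+mR=112/4329 → advance +1; mR−mL=-136/481 → turn -1·90°
n=6: pose=(-10,-2,W); sL=2/29, sR=1/16; mL=93/928, mR=-45/464; mL+mR=3/928 → advance +1; mR−mL=-183/928 → turn -1·90°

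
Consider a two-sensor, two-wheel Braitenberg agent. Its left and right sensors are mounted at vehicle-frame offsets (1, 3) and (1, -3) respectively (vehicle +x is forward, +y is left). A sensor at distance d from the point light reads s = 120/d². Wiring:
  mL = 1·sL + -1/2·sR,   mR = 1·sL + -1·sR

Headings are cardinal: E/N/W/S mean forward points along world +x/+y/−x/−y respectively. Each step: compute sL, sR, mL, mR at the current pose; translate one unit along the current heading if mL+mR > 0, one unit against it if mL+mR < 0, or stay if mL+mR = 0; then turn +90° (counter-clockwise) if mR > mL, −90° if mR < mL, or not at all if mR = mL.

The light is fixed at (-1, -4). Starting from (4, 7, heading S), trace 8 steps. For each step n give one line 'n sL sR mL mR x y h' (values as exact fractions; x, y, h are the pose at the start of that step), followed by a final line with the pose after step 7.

0 30/41 15/13 165/1066 -225/533 4 7 S
1 120/97 120/241 23100/23377 17280/23377 4 8 W
2 12/17 60/109 798/1853 288/1853 3 8 N
3 120/281 24/25 -372/7025 -3744/7025 3 9 E
4 2/3 5/6 1/4 -1/6 2 9 S
5 24/17 120/229 4476/3893 3456/3893 2 8 W
6 12/17 60/97 654/1649 144/1649 1 8 N
7 24/53 120/109 -564/5777 -3744/5777 1 9 E
final 0 9 S

n=0: pose=(4,7,S); sL=30/41, sR=15/13; mL=165/1066, mR=-225/533; mL+mR=-285/1066 → advance -1; mR−mL=-15/26 → turn -1·90°
n=1: pose=(4,8,W); sL=120/97, sR=120/241; mL=23100/23377, mR=17280/23377; mL+mR=40380/23377 → advance +1; mR−mL=-60/241 → turn -1·90°
n=2: pose=(3,8,N); sL=12/17, sR=60/109; mL=798/1853, mR=288/1853; mL+mR=1086/1853 → advance +1; mR−mL=-30/109 → turn -1·90°
n=3: pose=(3,9,E); sL=120/281, sR=24/25; mL=-372/7025, mR=-3744/7025; mL+mR=-4116/7025 → advance -1; mR−mL=-12/25 → turn -1·90°
n=4: pose=(2,9,S); sL=2/3, sR=5/6; mL=1/4, mR=-1/6; mL+mR=1/12 → advance +1; mR−mL=-5/12 → turn -1·90°
n=5: pose=(2,8,W); sL=24/17, sR=120/229; mL=4476/3893, mR=3456/3893; mL+mR=7932/3893 → advance +1; mR−mL=-60/229 → turn -1·90°
n=6: pose=(1,8,N); sL=12/17, sR=60/97; mL=654/1649, mR=144/1649; mL+mR=798/1649 → advance +1; mR−mL=-30/97 → turn -1·90°
n=7: pose=(1,9,E); sL=24/53, sR=120/109; mL=-564/5777, mR=-3744/5777; mL+mR=-4308/5777 → advance -1; mR−mL=-60/109 → turn -1·90°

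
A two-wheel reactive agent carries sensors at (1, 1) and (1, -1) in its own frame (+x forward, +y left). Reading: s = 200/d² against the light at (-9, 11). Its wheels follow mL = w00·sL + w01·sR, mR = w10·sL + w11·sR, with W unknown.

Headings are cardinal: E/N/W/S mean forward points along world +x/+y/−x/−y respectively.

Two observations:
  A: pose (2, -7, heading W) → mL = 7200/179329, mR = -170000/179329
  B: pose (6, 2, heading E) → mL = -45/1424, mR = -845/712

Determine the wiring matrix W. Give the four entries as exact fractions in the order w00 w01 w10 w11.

-1/2 1/2 -1 -1

obs A: pose=(2,-7,W) → sL=200/461, sR=200/389, mL=7200/179329, mR=-170000/179329
obs B: pose=(6,2,E) → sL=5/8, sR=50/89, mL=-45/1424, mR=-845/712
sensor matrix S = [[200/461, 200/389], [5/8, 50/89]]; det S = -1238625/15960281
solve [mL_A; mL_B] = S·[w00; w01] and [mR_A; mR_B] = S·[w10; w11]:
  w00 = -1/2, w01 = 1/2, w10 = -1, w11 = -1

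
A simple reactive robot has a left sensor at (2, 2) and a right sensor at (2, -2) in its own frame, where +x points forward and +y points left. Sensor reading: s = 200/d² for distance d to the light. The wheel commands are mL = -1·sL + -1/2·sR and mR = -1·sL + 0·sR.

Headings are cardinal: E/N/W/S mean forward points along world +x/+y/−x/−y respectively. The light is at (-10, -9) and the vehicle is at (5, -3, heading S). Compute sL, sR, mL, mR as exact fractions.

40/61 40/37 -2700/2257 -40/61

left sensor world pos  = (7, -5); dL² = 305
right sensor world pos = (3, -5); dR² = 185
sL = 200/305 = 40/61
sR = 200/185 = 40/37
mL = -1·sL + -1/2·sR = -2700/2257
mR = -1·sL + 0·sR = -40/61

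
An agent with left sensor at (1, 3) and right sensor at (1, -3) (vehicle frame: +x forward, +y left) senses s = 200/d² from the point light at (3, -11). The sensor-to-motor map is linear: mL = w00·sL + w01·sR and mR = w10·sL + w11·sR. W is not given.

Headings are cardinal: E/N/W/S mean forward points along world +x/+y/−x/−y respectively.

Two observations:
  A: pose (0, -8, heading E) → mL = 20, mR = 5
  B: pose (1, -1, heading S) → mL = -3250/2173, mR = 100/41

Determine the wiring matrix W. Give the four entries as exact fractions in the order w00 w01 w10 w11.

obs A: pose=(0,-8,E) → sL=5, sR=50, mL=20, mR=5
obs B: pose=(1,-1,S) → sL=100/41, sR=100/53, mL=-3250/2173, mR=100/41
sensor matrix S = [[5, 50], [100/41, 100/53]]; det S = -244500/2173
solve [mL_A; mL_B] = S·[w00; w01] and [mR_A; mR_B] = S·[w10; w11]:
  w00 = -1, w01 = 1/2, w10 = 1, w11 = 0

-1 1/2 1 0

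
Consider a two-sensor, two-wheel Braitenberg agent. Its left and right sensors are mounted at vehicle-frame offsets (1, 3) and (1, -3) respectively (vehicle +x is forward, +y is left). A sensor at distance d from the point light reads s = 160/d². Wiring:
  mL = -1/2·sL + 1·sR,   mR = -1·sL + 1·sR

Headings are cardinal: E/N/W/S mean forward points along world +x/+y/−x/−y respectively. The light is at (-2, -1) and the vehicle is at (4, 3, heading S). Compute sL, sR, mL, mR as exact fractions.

left sensor world pos  = (7, 2); dL² = 90
right sensor world pos = (1, 2); dR² = 18
sL = 160/90 = 16/9
sR = 160/18 = 80/9
mL = -1/2·sL + 1·sR = 8
mR = -1·sL + 1·sR = 64/9

16/9 80/9 8 64/9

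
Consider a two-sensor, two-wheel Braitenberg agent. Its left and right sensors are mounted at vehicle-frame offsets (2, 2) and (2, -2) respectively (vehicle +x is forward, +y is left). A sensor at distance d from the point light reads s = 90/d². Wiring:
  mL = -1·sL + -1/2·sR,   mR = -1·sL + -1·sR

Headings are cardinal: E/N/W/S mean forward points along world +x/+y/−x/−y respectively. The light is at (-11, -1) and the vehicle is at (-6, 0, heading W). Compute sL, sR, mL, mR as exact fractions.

9 5 -23/2 -14

left sensor world pos  = (-8, -2); dL² = 10
right sensor world pos = (-8, 2); dR² = 18
sL = 90/10 = 9
sR = 90/18 = 5
mL = -1·sL + -1/2·sR = -23/2
mR = -1·sL + -1·sR = -14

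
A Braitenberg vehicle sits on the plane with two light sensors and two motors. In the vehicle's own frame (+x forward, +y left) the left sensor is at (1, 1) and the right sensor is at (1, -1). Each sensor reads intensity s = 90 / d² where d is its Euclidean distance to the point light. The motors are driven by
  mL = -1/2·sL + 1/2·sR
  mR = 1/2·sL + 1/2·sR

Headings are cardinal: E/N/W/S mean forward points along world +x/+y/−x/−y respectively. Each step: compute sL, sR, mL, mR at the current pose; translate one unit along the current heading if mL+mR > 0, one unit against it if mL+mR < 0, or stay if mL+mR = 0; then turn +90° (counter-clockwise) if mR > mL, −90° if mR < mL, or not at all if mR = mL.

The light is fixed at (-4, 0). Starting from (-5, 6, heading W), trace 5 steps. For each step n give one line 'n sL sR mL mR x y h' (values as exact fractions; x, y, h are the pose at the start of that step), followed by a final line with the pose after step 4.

n=0: pose=(-5,6,W); sL=90/29, sR=90/53; mL=-1080/1537, mR=3690/1537; mL+mR=90/53 → advance +1; mR−mL=90/29 → turn +1·90°
n=1: pose=(-6,6,S); sL=45/13, sR=45/17; mL=-90/221, mR=675/221; mL+mR=45/17 → advance +1; mR−mL=45/13 → turn +1·90°
n=2: pose=(-6,5,E); sL=90/37, sR=90/17; mL=900/629, mR=2430/629; mL+mR=90/17 → advance +1; mR−mL=90/37 → turn +1·90°
n=3: pose=(-5,5,N); sL=9/4, sR=5/2; mL=1/8, mR=19/8; mL+mR=5/2 → advance +1; mR−mL=9/4 → turn +1·90°
n=4: pose=(-5,6,W); sL=90/29, sR=90/53; mL=-1080/1537, mR=3690/1537; mL+mR=90/53 → advance +1; mR−mL=90/29 → turn +1·90°

0 90/29 90/53 -1080/1537 3690/1537 -5 6 W
1 45/13 45/17 -90/221 675/221 -6 6 S
2 90/37 90/17 900/629 2430/629 -6 5 E
3 9/4 5/2 1/8 19/8 -5 5 N
4 90/29 90/53 -1080/1537 3690/1537 -5 6 W
final -6 6 S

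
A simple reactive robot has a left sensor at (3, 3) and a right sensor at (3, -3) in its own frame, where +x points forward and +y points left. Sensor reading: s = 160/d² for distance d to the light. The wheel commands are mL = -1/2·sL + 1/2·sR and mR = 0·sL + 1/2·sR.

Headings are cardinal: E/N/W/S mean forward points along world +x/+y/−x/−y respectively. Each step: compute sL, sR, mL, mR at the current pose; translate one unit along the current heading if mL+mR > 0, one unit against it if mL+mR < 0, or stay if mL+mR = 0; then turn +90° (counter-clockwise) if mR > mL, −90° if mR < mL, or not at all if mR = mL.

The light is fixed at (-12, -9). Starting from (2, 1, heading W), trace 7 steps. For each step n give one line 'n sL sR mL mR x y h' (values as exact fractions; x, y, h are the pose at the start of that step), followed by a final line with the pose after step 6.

n=0: pose=(2,1,W); sL=16/17, sR=16/29; mL=-96/493, mR=8/29; mL+mR=40/493 → advance +1; mR−mL=8/17 → turn +1·90°
n=1: pose=(1,1,S); sL=32/61, sR=160/149; mL=2496/9089, mR=80/149; mL+mR=7376/9089 → advance +1; mR−mL=16/61 → turn +1·90°
n=2: pose=(1,0,E); sL=2/5, sR=40/73; mL=27/365, mR=20/73; mL+mR=127/365 → advance +1; mR−mL=1/5 → turn +1·90°
n=3: pose=(2,0,N); sL=32/53, sR=160/433; mL=-2688/22949, mR=80/433; mL+mR=1552/22949 → advance +1; mR−mL=16/53 → turn +1·90°
n=4: pose=(2,1,W); sL=16/17, sR=16/29; mL=-96/493, mR=8/29; mL+mR=40/493 → advance +1; mR−mL=8/17 → turn +1·90°
n=5: pose=(1,1,S); sL=32/61, sR=160/149; mL=2496/9089, mR=80/149; mL+mR=7376/9089 → advance +1; mR−mL=16/61 → turn +1·90°
n=6: pose=(1,0,E); sL=2/5, sR=40/73; mL=27/365, mR=20/73; mL+mR=127/365 → advance +1; mR−mL=1/5 → turn +1·90°

0 16/17 16/29 -96/493 8/29 2 1 W
1 32/61 160/149 2496/9089 80/149 1 1 S
2 2/5 40/73 27/365 20/73 1 0 E
3 32/53 160/433 -2688/22949 80/433 2 0 N
4 16/17 16/29 -96/493 8/29 2 1 W
5 32/61 160/149 2496/9089 80/149 1 1 S
6 2/5 40/73 27/365 20/73 1 0 E
final 2 0 N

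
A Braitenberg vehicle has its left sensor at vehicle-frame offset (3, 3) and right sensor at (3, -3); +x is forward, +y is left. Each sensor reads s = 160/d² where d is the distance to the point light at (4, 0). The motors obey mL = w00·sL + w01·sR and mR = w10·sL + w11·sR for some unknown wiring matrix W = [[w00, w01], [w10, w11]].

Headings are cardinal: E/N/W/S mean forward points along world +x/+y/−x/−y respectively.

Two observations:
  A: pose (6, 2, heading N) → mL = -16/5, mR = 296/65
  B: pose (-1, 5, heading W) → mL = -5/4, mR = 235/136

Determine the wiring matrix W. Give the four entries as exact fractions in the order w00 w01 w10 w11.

obs A: pose=(6,2,N) → sL=80/13, sR=16/5, mL=-16/5, mR=296/65
obs B: pose=(-1,5,W) → sL=40/17, sR=5/4, mL=-5/4, mR=235/136
sensor matrix S = [[80/13, 16/5], [40/17, 5/4]]; det S = 36/221
solve [mL_A; mL_B] = S·[w00; w01] and [mR_A; mR_B] = S·[w10; w11]:
  w00 = 0, w01 = -1, w10 = 1, w11 = -1/2

0 -1 1 -1/2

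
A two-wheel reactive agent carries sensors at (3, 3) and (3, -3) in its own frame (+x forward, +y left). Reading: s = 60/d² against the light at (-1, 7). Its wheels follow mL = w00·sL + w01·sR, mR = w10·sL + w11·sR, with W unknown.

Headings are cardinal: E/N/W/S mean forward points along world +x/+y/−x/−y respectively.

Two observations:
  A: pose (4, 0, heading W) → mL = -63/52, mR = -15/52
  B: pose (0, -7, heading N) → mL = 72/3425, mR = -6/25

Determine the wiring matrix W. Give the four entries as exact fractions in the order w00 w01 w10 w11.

obs A: pose=(4,0,W) → sL=15/26, sR=3, mL=-63/52, mR=-15/52
obs B: pose=(0,-7,N) → sL=12/25, sR=60/137, mL=72/3425, mR=-6/25
sensor matrix S = [[15/26, 3], [12/25, 60/137]]; det S = -52866/44525
solve [mL_A; mL_B] = S·[w00; w01] and [mR_A; mR_B] = S·[w10; w11]:
  w00 = 1/2, w01 = -1/2, w10 = -1/2, w11 = 0

1/2 -1/2 -1/2 0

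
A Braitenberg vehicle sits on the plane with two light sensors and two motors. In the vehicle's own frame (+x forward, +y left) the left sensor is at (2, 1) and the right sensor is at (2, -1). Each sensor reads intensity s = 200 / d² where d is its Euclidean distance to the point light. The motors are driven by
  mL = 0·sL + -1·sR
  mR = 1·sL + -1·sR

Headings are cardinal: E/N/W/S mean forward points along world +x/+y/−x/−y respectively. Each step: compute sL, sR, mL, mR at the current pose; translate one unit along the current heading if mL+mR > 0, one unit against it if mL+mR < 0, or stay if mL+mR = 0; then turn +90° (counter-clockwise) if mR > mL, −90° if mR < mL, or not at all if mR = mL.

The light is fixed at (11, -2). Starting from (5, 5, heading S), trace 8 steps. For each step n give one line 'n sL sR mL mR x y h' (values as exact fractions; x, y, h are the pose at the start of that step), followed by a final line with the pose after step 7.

0 4 100/37 -100/37 48/37 5 5 S
1 200/97 40/13 -40/13 -1280/1261 5 6 E
2 50/41 25/17 -25/17 -175/697 4 6 N
3 200/117 40/29 -40/29 1120/3393 4 5 W
4 4 100/37 -100/37 48/37 5 5 S
5 200/97 40/13 -40/13 -1280/1261 5 6 E
6 50/41 25/17 -25/17 -175/697 4 6 N
7 200/117 40/29 -40/29 1120/3393 4 5 W
final 5 5 S

n=0: pose=(5,5,S); sL=4, sR=100/37; mL=-100/37, mR=48/37; mL+mR=-52/37 → advance -1; mR−mL=4 → turn +1·90°
n=1: pose=(5,6,E); sL=200/97, sR=40/13; mL=-40/13, mR=-1280/1261; mL+mR=-5160/1261 → advance -1; mR−mL=200/97 → turn +1·90°
n=2: pose=(4,6,N); sL=50/41, sR=25/17; mL=-25/17, mR=-175/697; mL+mR=-1200/697 → advance -1; mR−mL=50/41 → turn +1·90°
n=3: pose=(4,5,W); sL=200/117, sR=40/29; mL=-40/29, mR=1120/3393; mL+mR=-3560/3393 → advance -1; mR−mL=200/117 → turn +1·90°
n=4: pose=(5,5,S); sL=4, sR=100/37; mL=-100/37, mR=48/37; mL+mR=-52/37 → advance -1; mR−mL=4 → turn +1·90°
n=5: pose=(5,6,E); sL=200/97, sR=40/13; mL=-40/13, mR=-1280/1261; mL+mR=-5160/1261 → advance -1; mR−mL=200/97 → turn +1·90°
n=6: pose=(4,6,N); sL=50/41, sR=25/17; mL=-25/17, mR=-175/697; mL+mR=-1200/697 → advance -1; mR−mL=50/41 → turn +1·90°
n=7: pose=(4,5,W); sL=200/117, sR=40/29; mL=-40/29, mR=1120/3393; mL+mR=-3560/3393 → advance -1; mR−mL=200/117 → turn +1·90°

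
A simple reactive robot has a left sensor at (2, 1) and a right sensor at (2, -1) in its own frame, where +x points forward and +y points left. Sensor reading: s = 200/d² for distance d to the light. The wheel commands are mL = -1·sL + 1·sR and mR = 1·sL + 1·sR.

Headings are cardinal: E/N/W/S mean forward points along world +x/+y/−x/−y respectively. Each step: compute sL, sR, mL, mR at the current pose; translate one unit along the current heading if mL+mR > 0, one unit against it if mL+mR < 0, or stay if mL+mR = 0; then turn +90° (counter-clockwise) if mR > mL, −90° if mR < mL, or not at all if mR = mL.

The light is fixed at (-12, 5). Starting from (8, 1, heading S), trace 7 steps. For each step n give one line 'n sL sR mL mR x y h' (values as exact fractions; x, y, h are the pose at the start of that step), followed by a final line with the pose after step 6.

n=0: pose=(8,1,S); sL=200/477, sR=200/397; mL=16000/189369, mR=174800/189369; mL+mR=400/397 → advance +1; mR−mL=400/477 → turn +1·90°
n=1: pose=(8,0,E); sL=2/5, sR=5/13; mL=-1/65, mR=51/65; mL+mR=10/13 → advance +1; mR−mL=4/5 → turn +1·90°
n=2: pose=(9,0,N); sL=200/409, sR=200/493; mL=-16800/201637, mR=180400/201637; mL+mR=400/493 → advance +1; mR−mL=400/409 → turn +1·90°
n=3: pose=(9,1,W); sL=100/193, sR=20/37; mL=160/7141, mR=7560/7141; mL+mR=40/37 → advance +1; mR−mL=200/193 → turn +1·90°
n=4: pose=(8,1,S); sL=200/477, sR=200/397; mL=16000/189369, mR=174800/189369; mL+mR=400/397 → advance +1; mR−mL=400/477 → turn +1·90°
n=5: pose=(8,0,E); sL=2/5, sR=5/13; mL=-1/65, mR=51/65; mL+mR=10/13 → advance +1; mR−mL=4/5 → turn +1·90°
n=6: pose=(9,0,N); sL=200/409, sR=200/493; mL=-16800/201637, mR=180400/201637; mL+mR=400/493 → advance +1; mR−mL=400/409 → turn +1·90°

0 200/477 200/397 16000/189369 174800/189369 8 1 S
1 2/5 5/13 -1/65 51/65 8 0 E
2 200/409 200/493 -16800/201637 180400/201637 9 0 N
3 100/193 20/37 160/7141 7560/7141 9 1 W
4 200/477 200/397 16000/189369 174800/189369 8 1 S
5 2/5 5/13 -1/65 51/65 8 0 E
6 200/409 200/493 -16800/201637 180400/201637 9 0 N
final 9 1 W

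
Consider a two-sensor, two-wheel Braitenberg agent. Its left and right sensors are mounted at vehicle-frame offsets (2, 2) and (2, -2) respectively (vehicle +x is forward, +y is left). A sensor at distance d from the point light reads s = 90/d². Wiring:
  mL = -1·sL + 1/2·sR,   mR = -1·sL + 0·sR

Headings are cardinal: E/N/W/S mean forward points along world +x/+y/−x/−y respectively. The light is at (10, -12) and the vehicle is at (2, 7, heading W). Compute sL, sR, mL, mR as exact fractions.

90/389 90/541 -31185/210449 -90/389

left sensor world pos  = (0, 5); dL² = 389
right sensor world pos = (0, 9); dR² = 541
sL = 90/389 = 90/389
sR = 90/541 = 90/541
mL = -1·sL + 1/2·sR = -31185/210449
mR = -1·sL + 0·sR = -90/389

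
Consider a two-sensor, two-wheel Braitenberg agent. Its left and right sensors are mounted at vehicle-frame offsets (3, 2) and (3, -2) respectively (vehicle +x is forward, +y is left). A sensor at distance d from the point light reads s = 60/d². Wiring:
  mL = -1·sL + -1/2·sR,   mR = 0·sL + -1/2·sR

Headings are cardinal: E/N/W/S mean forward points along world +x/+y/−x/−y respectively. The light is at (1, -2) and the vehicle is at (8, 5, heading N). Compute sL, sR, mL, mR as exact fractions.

left sensor world pos  = (6, 8); dL² = 125
right sensor world pos = (10, 8); dR² = 181
sL = 60/125 = 12/25
sR = 60/181 = 60/181
mL = -1·sL + -1/2·sR = -2922/4525
mR = 0·sL + -1/2·sR = -30/181

12/25 60/181 -2922/4525 -30/181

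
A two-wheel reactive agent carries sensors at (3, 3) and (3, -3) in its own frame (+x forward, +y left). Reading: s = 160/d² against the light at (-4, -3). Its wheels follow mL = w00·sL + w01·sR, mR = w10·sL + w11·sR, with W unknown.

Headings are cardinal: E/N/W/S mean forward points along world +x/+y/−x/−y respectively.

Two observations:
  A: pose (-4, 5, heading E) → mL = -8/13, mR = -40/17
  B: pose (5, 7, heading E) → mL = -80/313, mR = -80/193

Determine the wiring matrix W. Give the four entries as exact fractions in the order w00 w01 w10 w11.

-1/2 0 0 -1/2

obs A: pose=(-4,5,E) → sL=16/13, sR=80/17, mL=-8/13, mR=-40/17
obs B: pose=(5,7,E) → sL=160/313, sR=160/193, mL=-80/313, mR=-80/193
sensor matrix S = [[16/13, 80/17], [160/313, 160/193]]; det S = -18493440/13350389
solve [mL_A; mL_B] = S·[w00; w01] and [mR_A; mR_B] = S·[w10; w11]:
  w00 = -1/2, w01 = 0, w10 = 0, w11 = -1/2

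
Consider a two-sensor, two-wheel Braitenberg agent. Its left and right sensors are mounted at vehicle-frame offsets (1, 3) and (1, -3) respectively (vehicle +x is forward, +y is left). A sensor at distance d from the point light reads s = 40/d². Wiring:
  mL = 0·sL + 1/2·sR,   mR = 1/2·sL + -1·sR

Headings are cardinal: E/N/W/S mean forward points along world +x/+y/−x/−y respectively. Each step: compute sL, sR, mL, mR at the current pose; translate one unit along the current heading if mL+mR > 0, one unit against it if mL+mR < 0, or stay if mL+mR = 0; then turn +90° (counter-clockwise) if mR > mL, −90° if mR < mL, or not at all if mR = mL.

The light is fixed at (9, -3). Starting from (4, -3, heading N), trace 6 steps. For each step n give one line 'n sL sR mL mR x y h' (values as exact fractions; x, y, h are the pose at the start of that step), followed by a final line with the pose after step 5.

n=0: pose=(4,-3,N); sL=8/13, sR=8; mL=4, mR=-100/13; mL+mR=-48/13 → advance -1; mR−mL=-152/13 → turn -1·90°
n=1: pose=(4,-4,E); sL=2, sR=5/4; mL=5/8, mR=-1/4; mL+mR=3/8 → advance +1; mR−mL=-7/8 → turn -1·90°
n=2: pose=(5,-4,S); sL=8, sR=40/53; mL=20/53, mR=172/53; mL+mR=192/53 → advance +1; mR−mL=152/53 → turn +1·90°
n=3: pose=(5,-5,E); sL=4, sR=20/17; mL=10/17, mR=14/17; mL+mR=24/17 → advance +1; mR−mL=4/17 → turn +1·90°
n=4: pose=(6,-5,N); sL=40/37, sR=40; mL=20, mR=-1460/37; mL+mR=-720/37 → advance -1; mR−mL=-2200/37 → turn -1·90°
n=5: pose=(6,-6,E); sL=10, sR=1; mL=1/2, mR=4; mL+mR=9/2 → advance +1; mR−mL=7/2 → turn +1·90°

0 8/13 8 4 -100/13 4 -3 N
1 2 5/4 5/8 -1/4 4 -4 E
2 8 40/53 20/53 172/53 5 -4 S
3 4 20/17 10/17 14/17 5 -5 E
4 40/37 40 20 -1460/37 6 -5 N
5 10 1 1/2 4 6 -6 E
final 7 -6 N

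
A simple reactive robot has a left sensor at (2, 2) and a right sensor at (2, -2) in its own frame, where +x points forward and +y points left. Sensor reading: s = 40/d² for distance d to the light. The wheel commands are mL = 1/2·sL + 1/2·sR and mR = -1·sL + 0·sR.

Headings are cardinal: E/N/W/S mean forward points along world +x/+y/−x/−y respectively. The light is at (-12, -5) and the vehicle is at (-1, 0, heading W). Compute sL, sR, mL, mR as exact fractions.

left sensor world pos  = (-3, -2); dL² = 90
right sensor world pos = (-3, 2); dR² = 130
sL = 40/90 = 4/9
sR = 40/130 = 4/13
mL = 1/2·sL + 1/2·sR = 44/117
mR = -1·sL + 0·sR = -4/9

4/9 4/13 44/117 -4/9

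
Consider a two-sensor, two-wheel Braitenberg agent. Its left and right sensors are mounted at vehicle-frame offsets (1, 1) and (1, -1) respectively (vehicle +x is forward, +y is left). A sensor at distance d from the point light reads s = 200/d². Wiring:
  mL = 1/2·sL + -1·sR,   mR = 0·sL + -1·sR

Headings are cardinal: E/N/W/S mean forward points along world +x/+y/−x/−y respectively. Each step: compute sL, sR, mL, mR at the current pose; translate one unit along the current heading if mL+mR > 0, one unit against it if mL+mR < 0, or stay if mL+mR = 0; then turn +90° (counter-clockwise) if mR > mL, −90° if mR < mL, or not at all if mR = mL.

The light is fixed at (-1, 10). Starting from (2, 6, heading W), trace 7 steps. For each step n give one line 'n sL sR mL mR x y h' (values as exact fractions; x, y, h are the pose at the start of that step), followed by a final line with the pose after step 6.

0 200/29 200/13 -4500/377 -200/13 2 6 W
1 100/9 100/17 -50/153 -100/17 3 6 N
2 200/41 200/61 -2100/2501 -200/61 3 5 E
3 50/13 5 -40/13 -5 2 5 S
4 200/29 200/13 -4500/377 -200/13 2 6 W
5 100/9 100/17 -50/153 -100/17 3 6 N
6 200/41 200/61 -2100/2501 -200/61 3 5 E
final 2 5 S

n=0: pose=(2,6,W); sL=200/29, sR=200/13; mL=-4500/377, mR=-200/13; mL+mR=-10300/377 → advance -1; mR−mL=-100/29 → turn -1·90°
n=1: pose=(3,6,N); sL=100/9, sR=100/17; mL=-50/153, mR=-100/17; mL+mR=-950/153 → advance -1; mR−mL=-50/9 → turn -1·90°
n=2: pose=(3,5,E); sL=200/41, sR=200/61; mL=-2100/2501, mR=-200/61; mL+mR=-10300/2501 → advance -1; mR−mL=-100/41 → turn -1·90°
n=3: pose=(2,5,S); sL=50/13, sR=5; mL=-40/13, mR=-5; mL+mR=-105/13 → advance -1; mR−mL=-25/13 → turn -1·90°
n=4: pose=(2,6,W); sL=200/29, sR=200/13; mL=-4500/377, mR=-200/13; mL+mR=-10300/377 → advance -1; mR−mL=-100/29 → turn -1·90°
n=5: pose=(3,6,N); sL=100/9, sR=100/17; mL=-50/153, mR=-100/17; mL+mR=-950/153 → advance -1; mR−mL=-50/9 → turn -1·90°
n=6: pose=(3,5,E); sL=200/41, sR=200/61; mL=-2100/2501, mR=-200/61; mL+mR=-10300/2501 → advance -1; mR−mL=-100/41 → turn -1·90°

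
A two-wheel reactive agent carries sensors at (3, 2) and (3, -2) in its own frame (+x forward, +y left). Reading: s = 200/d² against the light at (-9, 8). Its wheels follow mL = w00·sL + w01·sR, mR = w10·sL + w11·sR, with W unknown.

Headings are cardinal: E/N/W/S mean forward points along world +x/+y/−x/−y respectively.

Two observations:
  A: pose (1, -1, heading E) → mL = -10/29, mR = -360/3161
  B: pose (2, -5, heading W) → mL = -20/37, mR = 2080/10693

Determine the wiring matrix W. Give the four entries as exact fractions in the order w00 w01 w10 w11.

obs A: pose=(1,-1,E) → sL=100/109, sR=20/29, mL=-10/29, mR=-360/3161
obs B: pose=(2,-5,W) → sL=200/289, sR=40/37, mL=-20/37, mR=2080/10693
sensor matrix S = [[100/109, 20/29], [200/289, 40/37]]; det S = 17392000/33800573
solve [mL_A; mL_B] = S·[w00; w01] and [mR_A; mR_B] = S·[w10; w11]:
  w00 = 0, w01 = -1/2, w10 = -1/2, w11 = 1/2

0 -1/2 -1/2 1/2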